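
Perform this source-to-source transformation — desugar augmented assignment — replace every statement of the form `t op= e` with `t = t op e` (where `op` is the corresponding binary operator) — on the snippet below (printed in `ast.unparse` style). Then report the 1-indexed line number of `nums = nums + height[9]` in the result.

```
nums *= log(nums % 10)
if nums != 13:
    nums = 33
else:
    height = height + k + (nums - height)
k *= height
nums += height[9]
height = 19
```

7

Transformed code:
nums = nums * log(nums % 10)
if nums != 13:
    nums = 33
else:
    height = height + k + (nums - height)
k = k * height
nums = nums + height[9]
height = 19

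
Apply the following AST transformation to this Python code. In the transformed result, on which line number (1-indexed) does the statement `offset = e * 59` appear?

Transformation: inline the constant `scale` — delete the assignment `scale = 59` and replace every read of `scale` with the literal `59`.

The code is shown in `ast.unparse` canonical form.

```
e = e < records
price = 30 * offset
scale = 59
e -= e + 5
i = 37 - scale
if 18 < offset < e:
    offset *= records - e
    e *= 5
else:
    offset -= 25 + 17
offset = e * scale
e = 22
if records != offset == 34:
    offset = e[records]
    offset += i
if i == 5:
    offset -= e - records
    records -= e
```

10

Transformed code:
e = e < records
price = 30 * offset
e -= e + 5
i = 37 - 59
if 18 < offset < e:
    offset *= records - e
    e *= 5
else:
    offset -= 25 + 17
offset = e * 59
e = 22
if records != offset == 34:
    offset = e[records]
    offset += i
if i == 5:
    offset -= e - records
    records -= e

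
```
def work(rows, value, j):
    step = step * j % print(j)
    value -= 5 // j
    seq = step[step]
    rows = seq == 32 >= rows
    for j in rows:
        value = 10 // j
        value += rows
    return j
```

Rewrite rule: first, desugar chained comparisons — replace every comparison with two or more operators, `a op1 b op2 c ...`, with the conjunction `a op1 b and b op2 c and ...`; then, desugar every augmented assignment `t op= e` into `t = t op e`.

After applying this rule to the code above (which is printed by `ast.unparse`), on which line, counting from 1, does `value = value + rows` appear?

Transformed code:
def work(rows, value, j):
    step = step * j % print(j)
    value = value - 5 // j
    seq = step[step]
    rows = seq == 32 and 32 >= rows
    for j in rows:
        value = 10 // j
        value = value + rows
    return j

8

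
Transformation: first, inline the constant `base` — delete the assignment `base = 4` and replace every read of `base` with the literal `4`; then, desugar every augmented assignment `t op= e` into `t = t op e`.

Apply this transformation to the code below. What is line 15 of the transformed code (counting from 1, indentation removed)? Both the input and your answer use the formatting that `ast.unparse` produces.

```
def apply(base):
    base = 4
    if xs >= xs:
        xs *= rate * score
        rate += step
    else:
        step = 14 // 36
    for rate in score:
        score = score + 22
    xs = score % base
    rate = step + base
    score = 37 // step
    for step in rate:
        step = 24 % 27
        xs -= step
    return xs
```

Transformed code:
def apply(base):
    if xs >= xs:
        xs = xs * (rate * score)
        rate = rate + step
    else:
        step = 14 // 36
    for rate in score:
        score = score + 22
    xs = score % 4
    rate = step + 4
    score = 37 // step
    for step in rate:
        step = 24 % 27
        xs = xs - step
    return xs

return xs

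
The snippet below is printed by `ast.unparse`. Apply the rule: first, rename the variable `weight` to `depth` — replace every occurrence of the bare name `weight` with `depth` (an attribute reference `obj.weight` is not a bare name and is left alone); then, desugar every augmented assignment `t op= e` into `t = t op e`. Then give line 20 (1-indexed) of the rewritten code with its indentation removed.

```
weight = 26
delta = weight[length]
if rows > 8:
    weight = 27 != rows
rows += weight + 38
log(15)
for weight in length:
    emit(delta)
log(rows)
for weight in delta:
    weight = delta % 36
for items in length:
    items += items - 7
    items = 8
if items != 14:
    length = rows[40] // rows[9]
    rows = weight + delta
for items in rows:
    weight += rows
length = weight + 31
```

Transformed code:
depth = 26
delta = depth[length]
if rows > 8:
    depth = 27 != rows
rows = rows + (depth + 38)
log(15)
for depth in length:
    emit(delta)
log(rows)
for depth in delta:
    depth = delta % 36
for items in length:
    items = items + (items - 7)
    items = 8
if items != 14:
    length = rows[40] // rows[9]
    rows = depth + delta
for items in rows:
    depth = depth + rows
length = depth + 31

length = depth + 31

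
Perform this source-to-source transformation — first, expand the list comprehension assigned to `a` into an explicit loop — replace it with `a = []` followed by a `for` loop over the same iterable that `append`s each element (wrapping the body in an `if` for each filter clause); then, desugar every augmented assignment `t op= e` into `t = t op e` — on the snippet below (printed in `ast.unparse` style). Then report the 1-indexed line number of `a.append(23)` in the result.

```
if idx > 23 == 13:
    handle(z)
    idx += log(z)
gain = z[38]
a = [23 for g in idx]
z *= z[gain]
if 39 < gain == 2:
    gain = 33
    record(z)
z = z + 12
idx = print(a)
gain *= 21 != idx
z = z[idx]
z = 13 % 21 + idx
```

Transformed code:
if idx > 23 == 13:
    handle(z)
    idx = idx + log(z)
gain = z[38]
a = []
for g in idx:
    a.append(23)
z = z * z[gain]
if 39 < gain == 2:
    gain = 33
    record(z)
z = z + 12
idx = print(a)
gain = gain * (21 != idx)
z = z[idx]
z = 13 % 21 + idx

7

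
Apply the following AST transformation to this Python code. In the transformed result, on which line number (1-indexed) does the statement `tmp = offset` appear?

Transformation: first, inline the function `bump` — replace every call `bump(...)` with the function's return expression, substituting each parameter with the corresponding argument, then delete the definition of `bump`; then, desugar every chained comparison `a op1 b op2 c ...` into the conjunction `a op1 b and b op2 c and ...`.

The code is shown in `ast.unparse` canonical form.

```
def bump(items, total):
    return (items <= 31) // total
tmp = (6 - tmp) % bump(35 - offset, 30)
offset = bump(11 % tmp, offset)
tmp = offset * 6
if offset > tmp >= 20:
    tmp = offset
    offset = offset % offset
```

5

Transformed code:
tmp = (6 - tmp) % ((35 - offset <= 31) // 30)
offset = (11 % tmp <= 31) // offset
tmp = offset * 6
if offset > tmp and tmp >= 20:
    tmp = offset
    offset = offset % offset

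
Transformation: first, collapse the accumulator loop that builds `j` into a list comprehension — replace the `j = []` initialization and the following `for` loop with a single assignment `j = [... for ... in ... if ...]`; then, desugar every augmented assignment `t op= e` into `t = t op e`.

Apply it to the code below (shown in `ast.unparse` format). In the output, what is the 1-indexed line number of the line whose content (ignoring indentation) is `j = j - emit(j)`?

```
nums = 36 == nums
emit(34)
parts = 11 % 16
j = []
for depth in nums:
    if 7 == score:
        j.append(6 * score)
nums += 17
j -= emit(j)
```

Transformed code:
nums = 36 == nums
emit(34)
parts = 11 % 16
j = [6 * score for depth in nums if 7 == score]
nums = nums + 17
j = j - emit(j)

6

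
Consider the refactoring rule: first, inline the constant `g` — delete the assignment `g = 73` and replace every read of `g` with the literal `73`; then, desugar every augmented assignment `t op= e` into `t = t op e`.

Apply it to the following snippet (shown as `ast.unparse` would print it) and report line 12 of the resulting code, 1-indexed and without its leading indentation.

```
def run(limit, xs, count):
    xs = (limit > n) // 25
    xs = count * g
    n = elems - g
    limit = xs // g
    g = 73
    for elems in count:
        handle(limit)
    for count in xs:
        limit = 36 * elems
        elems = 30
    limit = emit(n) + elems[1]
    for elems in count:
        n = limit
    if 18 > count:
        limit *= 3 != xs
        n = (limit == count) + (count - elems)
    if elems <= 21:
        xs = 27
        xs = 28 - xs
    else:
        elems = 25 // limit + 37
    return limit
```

for elems in count:

Transformed code:
def run(limit, xs, count):
    xs = (limit > n) // 25
    xs = count * 73
    n = elems - 73
    limit = xs // 73
    for elems in count:
        handle(limit)
    for count in xs:
        limit = 36 * elems
        elems = 30
    limit = emit(n) + elems[1]
    for elems in count:
        n = limit
    if 18 > count:
        limit = limit * (3 != xs)
        n = (limit == count) + (count - elems)
    if elems <= 21:
        xs = 27
        xs = 28 - xs
    else:
        elems = 25 // limit + 37
    return limit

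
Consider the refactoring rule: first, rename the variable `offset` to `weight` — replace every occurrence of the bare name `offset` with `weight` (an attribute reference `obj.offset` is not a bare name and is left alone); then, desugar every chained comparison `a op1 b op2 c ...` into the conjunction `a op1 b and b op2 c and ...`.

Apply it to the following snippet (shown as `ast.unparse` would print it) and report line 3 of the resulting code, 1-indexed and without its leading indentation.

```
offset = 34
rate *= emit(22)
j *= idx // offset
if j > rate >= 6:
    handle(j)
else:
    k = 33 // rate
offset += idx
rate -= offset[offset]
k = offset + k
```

Transformed code:
weight = 34
rate *= emit(22)
j *= idx // weight
if j > rate and rate >= 6:
    handle(j)
else:
    k = 33 // rate
weight += idx
rate -= weight[weight]
k = weight + k

j *= idx // weight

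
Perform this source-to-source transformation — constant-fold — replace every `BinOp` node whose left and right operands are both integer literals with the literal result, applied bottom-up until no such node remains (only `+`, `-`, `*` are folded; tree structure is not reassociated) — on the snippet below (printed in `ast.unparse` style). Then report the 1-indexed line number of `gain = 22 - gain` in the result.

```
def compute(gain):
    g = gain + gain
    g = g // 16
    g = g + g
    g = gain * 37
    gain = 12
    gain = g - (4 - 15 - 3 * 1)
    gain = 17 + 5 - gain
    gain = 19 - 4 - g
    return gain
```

Transformed code:
def compute(gain):
    g = gain + gain
    g = g // 16
    g = g + g
    g = gain * 37
    gain = 12
    gain = g - -14
    gain = 22 - gain
    gain = 15 - g
    return gain

8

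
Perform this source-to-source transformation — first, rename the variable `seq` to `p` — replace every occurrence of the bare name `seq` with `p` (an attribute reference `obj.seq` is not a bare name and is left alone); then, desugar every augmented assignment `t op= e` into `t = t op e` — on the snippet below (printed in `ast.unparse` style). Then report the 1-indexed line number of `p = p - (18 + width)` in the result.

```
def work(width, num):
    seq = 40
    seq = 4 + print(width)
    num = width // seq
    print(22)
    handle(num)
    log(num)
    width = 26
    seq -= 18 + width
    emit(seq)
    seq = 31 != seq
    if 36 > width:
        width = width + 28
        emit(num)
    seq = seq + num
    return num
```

Transformed code:
def work(width, num):
    p = 40
    p = 4 + print(width)
    num = width // p
    print(22)
    handle(num)
    log(num)
    width = 26
    p = p - (18 + width)
    emit(p)
    p = 31 != p
    if 36 > width:
        width = width + 28
        emit(num)
    p = p + num
    return num

9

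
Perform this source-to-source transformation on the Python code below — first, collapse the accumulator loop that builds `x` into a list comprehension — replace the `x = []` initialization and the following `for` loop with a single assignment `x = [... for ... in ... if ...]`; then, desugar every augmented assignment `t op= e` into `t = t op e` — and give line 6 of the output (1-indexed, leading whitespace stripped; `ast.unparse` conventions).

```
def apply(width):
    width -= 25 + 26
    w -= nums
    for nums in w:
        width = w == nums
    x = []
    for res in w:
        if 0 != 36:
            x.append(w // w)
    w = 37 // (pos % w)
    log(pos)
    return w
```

x = [w // w for res in w if 0 != 36]

Transformed code:
def apply(width):
    width = width - (25 + 26)
    w = w - nums
    for nums in w:
        width = w == nums
    x = [w // w for res in w if 0 != 36]
    w = 37 // (pos % w)
    log(pos)
    return w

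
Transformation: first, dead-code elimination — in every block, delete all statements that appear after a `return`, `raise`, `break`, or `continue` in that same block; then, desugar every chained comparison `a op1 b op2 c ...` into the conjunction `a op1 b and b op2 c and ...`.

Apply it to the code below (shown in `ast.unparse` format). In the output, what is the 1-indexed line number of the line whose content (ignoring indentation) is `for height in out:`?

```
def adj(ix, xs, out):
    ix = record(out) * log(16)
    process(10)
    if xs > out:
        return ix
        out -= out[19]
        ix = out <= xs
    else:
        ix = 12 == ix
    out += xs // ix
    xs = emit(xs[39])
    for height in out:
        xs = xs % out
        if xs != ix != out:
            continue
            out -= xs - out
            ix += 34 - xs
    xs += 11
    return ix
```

10

Transformed code:
def adj(ix, xs, out):
    ix = record(out) * log(16)
    process(10)
    if xs > out:
        return ix
    else:
        ix = 12 == ix
    out += xs // ix
    xs = emit(xs[39])
    for height in out:
        xs = xs % out
        if xs != ix and ix != out:
            continue
    xs += 11
    return ix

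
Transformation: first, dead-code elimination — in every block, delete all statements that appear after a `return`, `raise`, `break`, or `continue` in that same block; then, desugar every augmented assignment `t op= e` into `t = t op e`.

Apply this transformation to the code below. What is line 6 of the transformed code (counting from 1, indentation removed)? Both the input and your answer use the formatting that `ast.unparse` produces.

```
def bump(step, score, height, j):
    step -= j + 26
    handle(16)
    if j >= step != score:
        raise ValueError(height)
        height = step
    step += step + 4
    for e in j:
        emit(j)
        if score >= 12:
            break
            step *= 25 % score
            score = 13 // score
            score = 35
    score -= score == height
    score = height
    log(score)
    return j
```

Transformed code:
def bump(step, score, height, j):
    step = step - (j + 26)
    handle(16)
    if j >= step != score:
        raise ValueError(height)
    step = step + (step + 4)
    for e in j:
        emit(j)
        if score >= 12:
            break
    score = score - (score == height)
    score = height
    log(score)
    return j

step = step + (step + 4)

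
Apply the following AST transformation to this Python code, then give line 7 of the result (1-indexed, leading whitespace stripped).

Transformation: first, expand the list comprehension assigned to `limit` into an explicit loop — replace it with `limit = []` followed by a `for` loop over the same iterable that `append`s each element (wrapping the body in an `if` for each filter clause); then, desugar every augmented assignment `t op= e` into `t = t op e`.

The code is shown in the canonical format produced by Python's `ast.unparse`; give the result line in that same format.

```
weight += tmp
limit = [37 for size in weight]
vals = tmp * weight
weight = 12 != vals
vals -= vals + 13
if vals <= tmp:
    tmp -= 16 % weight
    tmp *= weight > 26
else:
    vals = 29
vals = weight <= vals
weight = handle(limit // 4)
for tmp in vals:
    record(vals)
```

Transformed code:
weight = weight + tmp
limit = []
for size in weight:
    limit.append(37)
vals = tmp * weight
weight = 12 != vals
vals = vals - (vals + 13)
if vals <= tmp:
    tmp = tmp - 16 % weight
    tmp = tmp * (weight > 26)
else:
    vals = 29
vals = weight <= vals
weight = handle(limit // 4)
for tmp in vals:
    record(vals)

vals = vals - (vals + 13)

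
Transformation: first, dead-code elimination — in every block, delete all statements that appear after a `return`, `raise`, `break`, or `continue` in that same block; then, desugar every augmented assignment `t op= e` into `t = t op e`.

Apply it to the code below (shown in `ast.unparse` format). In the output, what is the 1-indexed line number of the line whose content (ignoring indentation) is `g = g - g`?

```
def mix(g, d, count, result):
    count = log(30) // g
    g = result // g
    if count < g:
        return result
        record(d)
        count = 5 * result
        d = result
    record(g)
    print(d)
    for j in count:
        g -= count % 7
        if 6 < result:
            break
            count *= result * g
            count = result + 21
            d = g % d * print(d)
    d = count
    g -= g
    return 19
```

Transformed code:
def mix(g, d, count, result):
    count = log(30) // g
    g = result // g
    if count < g:
        return result
    record(g)
    print(d)
    for j in count:
        g = g - count % 7
        if 6 < result:
            break
    d = count
    g = g - g
    return 19

13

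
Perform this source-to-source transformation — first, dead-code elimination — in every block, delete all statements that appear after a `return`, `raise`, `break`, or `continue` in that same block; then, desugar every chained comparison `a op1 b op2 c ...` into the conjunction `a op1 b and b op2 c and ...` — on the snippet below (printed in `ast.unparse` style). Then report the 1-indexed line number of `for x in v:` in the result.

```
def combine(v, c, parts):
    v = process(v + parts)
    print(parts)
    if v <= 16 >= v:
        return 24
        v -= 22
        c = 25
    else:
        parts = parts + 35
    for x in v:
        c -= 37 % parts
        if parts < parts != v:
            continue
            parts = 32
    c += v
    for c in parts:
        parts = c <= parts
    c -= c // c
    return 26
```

8

Transformed code:
def combine(v, c, parts):
    v = process(v + parts)
    print(parts)
    if v <= 16 and 16 >= v:
        return 24
    else:
        parts = parts + 35
    for x in v:
        c -= 37 % parts
        if parts < parts and parts != v:
            continue
    c += v
    for c in parts:
        parts = c <= parts
    c -= c // c
    return 26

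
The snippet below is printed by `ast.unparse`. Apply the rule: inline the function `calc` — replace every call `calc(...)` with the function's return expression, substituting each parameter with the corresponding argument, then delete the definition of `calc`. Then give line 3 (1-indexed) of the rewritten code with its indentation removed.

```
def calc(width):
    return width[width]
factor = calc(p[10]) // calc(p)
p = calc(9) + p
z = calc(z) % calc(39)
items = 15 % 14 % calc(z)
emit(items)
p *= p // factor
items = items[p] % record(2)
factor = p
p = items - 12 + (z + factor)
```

z = z[z] % 39[39]

Transformed code:
factor = p[10][p[10]] // p[p]
p = 9[9] + p
z = z[z] % 39[39]
items = 15 % 14 % z[z]
emit(items)
p *= p // factor
items = items[p] % record(2)
factor = p
p = items - 12 + (z + factor)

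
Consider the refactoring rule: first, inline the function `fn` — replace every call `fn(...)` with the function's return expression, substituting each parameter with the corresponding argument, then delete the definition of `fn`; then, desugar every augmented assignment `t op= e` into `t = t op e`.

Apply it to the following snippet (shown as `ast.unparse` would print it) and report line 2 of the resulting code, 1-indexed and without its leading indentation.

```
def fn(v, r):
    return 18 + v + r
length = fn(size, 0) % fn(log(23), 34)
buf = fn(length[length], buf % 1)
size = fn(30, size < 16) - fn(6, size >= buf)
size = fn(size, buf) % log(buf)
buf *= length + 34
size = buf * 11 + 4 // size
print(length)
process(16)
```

buf = 18 + length[length] + buf % 1

Transformed code:
length = (18 + size + 0) % (18 + log(23) + 34)
buf = 18 + length[length] + buf % 1
size = 18 + 30 + (size < 16) - (18 + 6 + (size >= buf))
size = (18 + size + buf) % log(buf)
buf = buf * (length + 34)
size = buf * 11 + 4 // size
print(length)
process(16)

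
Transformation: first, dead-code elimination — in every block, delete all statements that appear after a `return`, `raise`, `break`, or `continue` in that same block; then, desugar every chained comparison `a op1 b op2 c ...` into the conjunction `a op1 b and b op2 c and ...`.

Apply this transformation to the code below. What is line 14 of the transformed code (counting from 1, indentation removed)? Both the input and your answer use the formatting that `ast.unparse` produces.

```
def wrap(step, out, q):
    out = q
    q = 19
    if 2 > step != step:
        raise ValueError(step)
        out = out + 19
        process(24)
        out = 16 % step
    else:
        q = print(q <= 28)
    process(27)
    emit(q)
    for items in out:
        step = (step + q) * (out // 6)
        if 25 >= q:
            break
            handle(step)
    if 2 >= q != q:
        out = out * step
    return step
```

Transformed code:
def wrap(step, out, q):
    out = q
    q = 19
    if 2 > step and step != step:
        raise ValueError(step)
    else:
        q = print(q <= 28)
    process(27)
    emit(q)
    for items in out:
        step = (step + q) * (out // 6)
        if 25 >= q:
            break
    if 2 >= q and q != q:
        out = out * step
    return step

if 2 >= q and q != q:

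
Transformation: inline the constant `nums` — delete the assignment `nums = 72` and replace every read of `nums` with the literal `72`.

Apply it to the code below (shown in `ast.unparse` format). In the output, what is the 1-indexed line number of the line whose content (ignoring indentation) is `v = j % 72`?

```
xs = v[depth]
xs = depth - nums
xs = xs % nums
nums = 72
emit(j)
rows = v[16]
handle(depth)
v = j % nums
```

Transformed code:
xs = v[depth]
xs = depth - 72
xs = xs % 72
emit(j)
rows = v[16]
handle(depth)
v = j % 72

7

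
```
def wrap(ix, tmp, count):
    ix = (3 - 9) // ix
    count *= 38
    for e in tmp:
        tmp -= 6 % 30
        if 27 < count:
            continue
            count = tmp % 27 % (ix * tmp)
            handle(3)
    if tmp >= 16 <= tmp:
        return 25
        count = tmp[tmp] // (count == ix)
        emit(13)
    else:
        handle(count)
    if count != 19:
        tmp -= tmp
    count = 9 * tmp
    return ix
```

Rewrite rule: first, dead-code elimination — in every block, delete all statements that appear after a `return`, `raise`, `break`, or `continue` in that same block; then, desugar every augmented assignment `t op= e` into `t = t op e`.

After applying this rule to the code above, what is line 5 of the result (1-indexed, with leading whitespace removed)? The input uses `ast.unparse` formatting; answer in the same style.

Transformed code:
def wrap(ix, tmp, count):
    ix = (3 - 9) // ix
    count = count * 38
    for e in tmp:
        tmp = tmp - 6 % 30
        if 27 < count:
            continue
    if tmp >= 16 <= tmp:
        return 25
    else:
        handle(count)
    if count != 19:
        tmp = tmp - tmp
    count = 9 * tmp
    return ix

tmp = tmp - 6 % 30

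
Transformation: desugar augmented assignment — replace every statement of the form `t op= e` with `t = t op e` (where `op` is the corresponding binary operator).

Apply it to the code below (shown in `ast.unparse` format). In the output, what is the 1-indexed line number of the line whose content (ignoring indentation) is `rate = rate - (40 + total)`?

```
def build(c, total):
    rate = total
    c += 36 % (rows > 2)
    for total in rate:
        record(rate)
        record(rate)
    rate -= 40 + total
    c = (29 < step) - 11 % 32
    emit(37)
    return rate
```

Transformed code:
def build(c, total):
    rate = total
    c = c + 36 % (rows > 2)
    for total in rate:
        record(rate)
        record(rate)
    rate = rate - (40 + total)
    c = (29 < step) - 11 % 32
    emit(37)
    return rate

7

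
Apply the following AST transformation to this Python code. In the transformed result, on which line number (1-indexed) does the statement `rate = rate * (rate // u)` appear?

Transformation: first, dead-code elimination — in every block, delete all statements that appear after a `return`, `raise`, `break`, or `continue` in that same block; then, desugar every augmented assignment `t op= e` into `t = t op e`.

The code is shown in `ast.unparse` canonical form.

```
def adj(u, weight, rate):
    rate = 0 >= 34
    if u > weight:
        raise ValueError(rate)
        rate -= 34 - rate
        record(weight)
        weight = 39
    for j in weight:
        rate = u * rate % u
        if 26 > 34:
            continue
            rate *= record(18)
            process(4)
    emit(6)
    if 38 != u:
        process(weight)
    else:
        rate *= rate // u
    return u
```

Transformed code:
def adj(u, weight, rate):
    rate = 0 >= 34
    if u > weight:
        raise ValueError(rate)
    for j in weight:
        rate = u * rate % u
        if 26 > 34:
            continue
    emit(6)
    if 38 != u:
        process(weight)
    else:
        rate = rate * (rate // u)
    return u

13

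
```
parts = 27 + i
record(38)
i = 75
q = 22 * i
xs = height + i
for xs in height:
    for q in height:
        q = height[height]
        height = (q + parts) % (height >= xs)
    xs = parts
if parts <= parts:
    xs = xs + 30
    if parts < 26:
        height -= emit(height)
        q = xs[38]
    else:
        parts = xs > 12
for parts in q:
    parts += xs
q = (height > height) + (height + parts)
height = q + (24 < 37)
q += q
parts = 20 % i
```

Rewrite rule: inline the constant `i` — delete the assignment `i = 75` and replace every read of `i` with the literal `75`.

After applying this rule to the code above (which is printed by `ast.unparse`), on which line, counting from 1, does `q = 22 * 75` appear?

Transformed code:
parts = 27 + 75
record(38)
q = 22 * 75
xs = height + 75
for xs in height:
    for q in height:
        q = height[height]
        height = (q + parts) % (height >= xs)
    xs = parts
if parts <= parts:
    xs = xs + 30
    if parts < 26:
        height -= emit(height)
        q = xs[38]
    else:
        parts = xs > 12
for parts in q:
    parts += xs
q = (height > height) + (height + parts)
height = q + (24 < 37)
q += q
parts = 20 % 75

3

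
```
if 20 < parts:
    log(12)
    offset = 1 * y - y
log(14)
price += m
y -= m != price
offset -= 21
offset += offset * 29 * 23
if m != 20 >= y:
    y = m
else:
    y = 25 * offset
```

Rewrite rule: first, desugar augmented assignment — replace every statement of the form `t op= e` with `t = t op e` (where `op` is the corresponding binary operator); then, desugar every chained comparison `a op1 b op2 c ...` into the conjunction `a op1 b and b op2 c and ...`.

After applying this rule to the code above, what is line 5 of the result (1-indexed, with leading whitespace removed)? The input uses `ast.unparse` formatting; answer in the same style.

price = price + m

Transformed code:
if 20 < parts:
    log(12)
    offset = 1 * y - y
log(14)
price = price + m
y = y - (m != price)
offset = offset - 21
offset = offset + offset * 29 * 23
if m != 20 and 20 >= y:
    y = m
else:
    y = 25 * offset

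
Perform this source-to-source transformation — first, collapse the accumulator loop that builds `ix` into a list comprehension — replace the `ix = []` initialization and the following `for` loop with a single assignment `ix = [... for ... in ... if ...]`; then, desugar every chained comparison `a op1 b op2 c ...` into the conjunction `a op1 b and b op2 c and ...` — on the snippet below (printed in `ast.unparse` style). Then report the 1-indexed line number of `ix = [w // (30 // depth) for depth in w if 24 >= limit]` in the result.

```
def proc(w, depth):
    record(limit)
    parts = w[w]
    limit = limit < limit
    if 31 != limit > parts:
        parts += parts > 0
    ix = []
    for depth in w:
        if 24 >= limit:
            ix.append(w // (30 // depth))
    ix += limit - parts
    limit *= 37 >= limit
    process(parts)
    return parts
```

Transformed code:
def proc(w, depth):
    record(limit)
    parts = w[w]
    limit = limit < limit
    if 31 != limit and limit > parts:
        parts += parts > 0
    ix = [w // (30 // depth) for depth in w if 24 >= limit]
    ix += limit - parts
    limit *= 37 >= limit
    process(parts)
    return parts

7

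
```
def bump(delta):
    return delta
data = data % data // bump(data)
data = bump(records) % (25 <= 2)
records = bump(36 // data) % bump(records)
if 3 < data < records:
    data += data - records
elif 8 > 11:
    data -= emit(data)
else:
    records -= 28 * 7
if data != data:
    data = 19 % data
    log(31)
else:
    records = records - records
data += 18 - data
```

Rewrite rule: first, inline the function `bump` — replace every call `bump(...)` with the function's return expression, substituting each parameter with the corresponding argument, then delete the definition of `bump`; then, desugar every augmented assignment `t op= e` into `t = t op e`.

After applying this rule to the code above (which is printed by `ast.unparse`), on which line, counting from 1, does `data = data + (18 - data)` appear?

15

Transformed code:
data = data % data // data
data = records % (25 <= 2)
records = 36 // data % records
if 3 < data < records:
    data = data + (data - records)
elif 8 > 11:
    data = data - emit(data)
else:
    records = records - 28 * 7
if data != data:
    data = 19 % data
    log(31)
else:
    records = records - records
data = data + (18 - data)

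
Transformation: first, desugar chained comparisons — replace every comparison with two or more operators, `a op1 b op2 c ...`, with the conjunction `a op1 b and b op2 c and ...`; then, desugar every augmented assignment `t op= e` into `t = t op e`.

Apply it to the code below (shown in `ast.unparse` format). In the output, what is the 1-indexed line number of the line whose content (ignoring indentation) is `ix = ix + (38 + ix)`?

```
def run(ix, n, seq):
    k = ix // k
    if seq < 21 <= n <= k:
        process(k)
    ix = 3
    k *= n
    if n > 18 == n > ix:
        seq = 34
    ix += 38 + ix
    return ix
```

Transformed code:
def run(ix, n, seq):
    k = ix // k
    if seq < 21 and 21 <= n and (n <= k):
        process(k)
    ix = 3
    k = k * n
    if n > 18 and 18 == n and (n > ix):
        seq = 34
    ix = ix + (38 + ix)
    return ix

9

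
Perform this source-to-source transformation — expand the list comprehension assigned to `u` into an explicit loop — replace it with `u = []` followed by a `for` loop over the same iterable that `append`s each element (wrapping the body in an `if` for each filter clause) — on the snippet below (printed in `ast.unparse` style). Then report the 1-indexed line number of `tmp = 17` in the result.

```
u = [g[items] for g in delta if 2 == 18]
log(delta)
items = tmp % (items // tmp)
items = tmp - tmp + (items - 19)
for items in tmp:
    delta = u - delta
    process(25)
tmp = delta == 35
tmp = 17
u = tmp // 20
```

12

Transformed code:
u = []
for g in delta:
    if 2 == 18:
        u.append(g[items])
log(delta)
items = tmp % (items // tmp)
items = tmp - tmp + (items - 19)
for items in tmp:
    delta = u - delta
    process(25)
tmp = delta == 35
tmp = 17
u = tmp // 20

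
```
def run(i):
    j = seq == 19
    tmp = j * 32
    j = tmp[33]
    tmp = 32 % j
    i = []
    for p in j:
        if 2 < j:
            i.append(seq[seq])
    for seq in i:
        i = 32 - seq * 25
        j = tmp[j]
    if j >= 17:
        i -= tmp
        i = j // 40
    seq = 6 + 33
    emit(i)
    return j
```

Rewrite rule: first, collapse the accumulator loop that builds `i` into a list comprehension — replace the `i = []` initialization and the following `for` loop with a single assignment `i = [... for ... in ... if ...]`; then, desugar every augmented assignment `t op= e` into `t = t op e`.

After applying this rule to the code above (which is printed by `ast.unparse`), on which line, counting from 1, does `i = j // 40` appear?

Transformed code:
def run(i):
    j = seq == 19
    tmp = j * 32
    j = tmp[33]
    tmp = 32 % j
    i = [seq[seq] for p in j if 2 < j]
    for seq in i:
        i = 32 - seq * 25
        j = tmp[j]
    if j >= 17:
        i = i - tmp
        i = j // 40
    seq = 6 + 33
    emit(i)
    return j

12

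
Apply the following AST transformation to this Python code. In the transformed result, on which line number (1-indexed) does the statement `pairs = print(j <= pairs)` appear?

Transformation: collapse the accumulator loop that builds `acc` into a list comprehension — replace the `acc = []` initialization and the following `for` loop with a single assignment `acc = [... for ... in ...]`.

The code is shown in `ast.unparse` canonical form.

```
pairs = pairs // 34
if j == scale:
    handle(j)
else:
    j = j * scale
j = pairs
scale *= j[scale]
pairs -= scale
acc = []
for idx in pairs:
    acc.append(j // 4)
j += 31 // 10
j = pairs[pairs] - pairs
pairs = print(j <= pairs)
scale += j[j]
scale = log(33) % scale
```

12

Transformed code:
pairs = pairs // 34
if j == scale:
    handle(j)
else:
    j = j * scale
j = pairs
scale *= j[scale]
pairs -= scale
acc = [j // 4 for idx in pairs]
j += 31 // 10
j = pairs[pairs] - pairs
pairs = print(j <= pairs)
scale += j[j]
scale = log(33) % scale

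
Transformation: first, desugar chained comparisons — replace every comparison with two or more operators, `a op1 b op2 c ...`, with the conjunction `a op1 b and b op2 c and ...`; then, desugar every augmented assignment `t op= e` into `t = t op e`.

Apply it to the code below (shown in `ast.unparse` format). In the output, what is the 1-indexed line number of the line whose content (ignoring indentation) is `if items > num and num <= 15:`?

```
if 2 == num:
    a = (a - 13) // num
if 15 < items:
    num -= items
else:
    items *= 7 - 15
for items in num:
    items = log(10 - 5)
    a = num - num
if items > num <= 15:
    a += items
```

Transformed code:
if 2 == num:
    a = (a - 13) // num
if 15 < items:
    num = num - items
else:
    items = items * (7 - 15)
for items in num:
    items = log(10 - 5)
    a = num - num
if items > num and num <= 15:
    a = a + items

10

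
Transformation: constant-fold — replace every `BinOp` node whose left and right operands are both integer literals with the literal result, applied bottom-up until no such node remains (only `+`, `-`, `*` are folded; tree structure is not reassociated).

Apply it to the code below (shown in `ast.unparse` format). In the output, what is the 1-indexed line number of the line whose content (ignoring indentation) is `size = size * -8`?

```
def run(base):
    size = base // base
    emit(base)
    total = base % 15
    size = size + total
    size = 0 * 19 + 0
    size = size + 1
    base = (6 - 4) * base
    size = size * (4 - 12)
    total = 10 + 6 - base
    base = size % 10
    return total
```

9

Transformed code:
def run(base):
    size = base // base
    emit(base)
    total = base % 15
    size = size + total
    size = 0
    size = size + 1
    base = 2 * base
    size = size * -8
    total = 16 - base
    base = size % 10
    return total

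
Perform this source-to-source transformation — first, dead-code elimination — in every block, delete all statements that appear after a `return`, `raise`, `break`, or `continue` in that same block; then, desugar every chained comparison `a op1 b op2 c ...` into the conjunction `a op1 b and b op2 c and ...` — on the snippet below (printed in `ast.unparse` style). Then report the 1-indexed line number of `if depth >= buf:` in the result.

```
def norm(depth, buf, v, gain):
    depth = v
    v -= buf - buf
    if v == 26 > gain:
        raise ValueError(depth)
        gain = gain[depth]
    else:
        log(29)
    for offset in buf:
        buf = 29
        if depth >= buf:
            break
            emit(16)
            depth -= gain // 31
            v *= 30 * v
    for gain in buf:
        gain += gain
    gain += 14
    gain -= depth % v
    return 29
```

10

Transformed code:
def norm(depth, buf, v, gain):
    depth = v
    v -= buf - buf
    if v == 26 and 26 > gain:
        raise ValueError(depth)
    else:
        log(29)
    for offset in buf:
        buf = 29
        if depth >= buf:
            break
    for gain in buf:
        gain += gain
    gain += 14
    gain -= depth % v
    return 29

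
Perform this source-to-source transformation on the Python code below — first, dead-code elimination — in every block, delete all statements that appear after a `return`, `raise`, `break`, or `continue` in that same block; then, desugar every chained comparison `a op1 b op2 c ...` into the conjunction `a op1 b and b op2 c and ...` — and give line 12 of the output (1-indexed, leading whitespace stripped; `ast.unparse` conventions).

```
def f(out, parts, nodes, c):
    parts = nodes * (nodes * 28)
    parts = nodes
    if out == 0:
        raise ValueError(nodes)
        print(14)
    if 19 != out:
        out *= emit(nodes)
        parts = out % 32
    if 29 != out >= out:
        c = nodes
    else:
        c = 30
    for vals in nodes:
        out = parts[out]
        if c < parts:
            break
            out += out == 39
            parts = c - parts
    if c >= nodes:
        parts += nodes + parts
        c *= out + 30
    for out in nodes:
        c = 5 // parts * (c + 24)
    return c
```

c = 30

Transformed code:
def f(out, parts, nodes, c):
    parts = nodes * (nodes * 28)
    parts = nodes
    if out == 0:
        raise ValueError(nodes)
    if 19 != out:
        out *= emit(nodes)
        parts = out % 32
    if 29 != out and out >= out:
        c = nodes
    else:
        c = 30
    for vals in nodes:
        out = parts[out]
        if c < parts:
            break
    if c >= nodes:
        parts += nodes + parts
        c *= out + 30
    for out in nodes:
        c = 5 // parts * (c + 24)
    return c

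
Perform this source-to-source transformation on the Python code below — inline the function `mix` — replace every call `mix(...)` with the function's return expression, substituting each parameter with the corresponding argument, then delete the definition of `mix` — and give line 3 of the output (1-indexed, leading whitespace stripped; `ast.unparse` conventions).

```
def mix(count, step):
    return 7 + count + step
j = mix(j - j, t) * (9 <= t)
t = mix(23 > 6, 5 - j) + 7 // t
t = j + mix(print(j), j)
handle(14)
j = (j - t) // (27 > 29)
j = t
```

t = j + (7 + print(j) + j)

Transformed code:
j = (7 + (j - j) + t) * (9 <= t)
t = 7 + (23 > 6) + (5 - j) + 7 // t
t = j + (7 + print(j) + j)
handle(14)
j = (j - t) // (27 > 29)
j = t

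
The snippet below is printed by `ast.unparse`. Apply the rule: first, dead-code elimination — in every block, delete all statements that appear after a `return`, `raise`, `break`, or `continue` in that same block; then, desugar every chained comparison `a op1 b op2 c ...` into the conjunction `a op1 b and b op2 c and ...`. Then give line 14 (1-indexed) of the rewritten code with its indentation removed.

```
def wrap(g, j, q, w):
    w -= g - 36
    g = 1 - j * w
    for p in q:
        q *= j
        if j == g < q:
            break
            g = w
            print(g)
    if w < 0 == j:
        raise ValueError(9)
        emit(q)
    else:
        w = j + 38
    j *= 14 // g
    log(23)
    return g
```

Transformed code:
def wrap(g, j, q, w):
    w -= g - 36
    g = 1 - j * w
    for p in q:
        q *= j
        if j == g and g < q:
            break
    if w < 0 and 0 == j:
        raise ValueError(9)
    else:
        w = j + 38
    j *= 14 // g
    log(23)
    return g

return g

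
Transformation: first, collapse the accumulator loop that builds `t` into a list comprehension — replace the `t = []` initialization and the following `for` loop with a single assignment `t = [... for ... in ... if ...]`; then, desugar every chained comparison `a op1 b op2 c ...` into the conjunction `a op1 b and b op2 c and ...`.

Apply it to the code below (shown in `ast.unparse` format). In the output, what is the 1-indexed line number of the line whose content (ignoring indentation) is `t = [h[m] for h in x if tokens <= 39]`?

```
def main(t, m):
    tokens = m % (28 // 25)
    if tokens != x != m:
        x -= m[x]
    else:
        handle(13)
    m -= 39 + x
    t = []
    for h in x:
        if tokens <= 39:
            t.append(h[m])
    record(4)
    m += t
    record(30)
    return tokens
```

Transformed code:
def main(t, m):
    tokens = m % (28 // 25)
    if tokens != x and x != m:
        x -= m[x]
    else:
        handle(13)
    m -= 39 + x
    t = [h[m] for h in x if tokens <= 39]
    record(4)
    m += t
    record(30)
    return tokens

8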